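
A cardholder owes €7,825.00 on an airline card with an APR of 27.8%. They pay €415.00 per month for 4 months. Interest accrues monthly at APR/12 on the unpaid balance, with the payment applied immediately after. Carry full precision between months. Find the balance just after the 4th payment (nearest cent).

Monthly rate r = 27.8%/12 = 2.31667% = 0.0231667.
Each month: B ← B·(1+r) − €415.00.
Month 1: interest €181.28; balance after payment €7,591.28.
Month 2: interest €175.86; balance after payment €7,352.14.
Month 3: interest €170.32; balance after payment €7,107.47.
Month 4: interest €164.66; balance after payment €6,857.12.

€6,857.12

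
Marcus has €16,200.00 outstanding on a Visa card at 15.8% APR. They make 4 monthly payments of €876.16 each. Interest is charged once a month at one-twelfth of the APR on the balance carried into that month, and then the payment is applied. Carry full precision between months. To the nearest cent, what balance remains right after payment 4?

€13,495.73

Monthly rate r = 15.8%/12 = 1.31667% = 0.0131667.
Each month: B ← B·(1+r) − €876.16.
Month 1: interest €213.30; balance after payment €15,537.14.
Month 2: interest €204.57; balance after payment €14,865.55.
Month 3: interest €195.73; balance after payment €14,185.12.
Month 4: interest €186.77; balance after payment €13,495.73.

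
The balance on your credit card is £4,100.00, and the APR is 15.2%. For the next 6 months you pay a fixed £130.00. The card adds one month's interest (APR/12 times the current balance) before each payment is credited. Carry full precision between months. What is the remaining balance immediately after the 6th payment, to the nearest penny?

Monthly rate r = 15.2%/12 = 1.26667% = 0.0126667.
Each month: B ← B·(1+r) − £130.00.
Month 1: interest £51.93; balance after payment £4,021.93.
Month 2: interest £50.94; balance after payment £3,942.88.
Month 3: interest £49.94; balance after payment £3,862.82.
Month 4: interest £48.93; balance after payment £3,781.75.
Month 5: interest £47.90; balance after payment £3,699.65.
Month 6: interest £46.86; balance after payment £3,616.51.

£3,616.51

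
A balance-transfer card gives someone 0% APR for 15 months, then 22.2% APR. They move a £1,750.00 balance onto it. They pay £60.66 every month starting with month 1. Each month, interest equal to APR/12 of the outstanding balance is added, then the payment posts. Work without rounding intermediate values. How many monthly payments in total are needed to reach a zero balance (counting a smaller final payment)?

Promo months 1–15 at r₀ = 0%/12 = 0; months 16+ at r₁ = 22.2%/12 = 0.0185.
After month 15 (no interest yet): B = £1,750.00 − 15·£60.66 = £840.10.
Then at r₁ with £60.66/mo: n₂ = −ln(1 − r₁·B/P)/ln(1+r₁) ≈ 16.15 → 17 more payments.

32 payments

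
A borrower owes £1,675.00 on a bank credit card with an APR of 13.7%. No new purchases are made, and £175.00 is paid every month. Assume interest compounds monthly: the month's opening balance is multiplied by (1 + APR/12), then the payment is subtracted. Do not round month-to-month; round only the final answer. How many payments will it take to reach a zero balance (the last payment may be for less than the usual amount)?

11 months

Monthly rate r = 13.7%/12 = 1.14167% = 0.0114167.
Recurrence: B ← B·(1+r) − £175.00.
Month 1: interest £19.12; balance after payment £1,519.12.
Month 2: interest £17.34; balance after payment £1,361.47.
Closed form: n = −ln(1 − rB₀/P)/ln(1+r) = −ln(0.89073)/ln(1.01142) ≈ 10.194, so the balance reaches zero during payment 11.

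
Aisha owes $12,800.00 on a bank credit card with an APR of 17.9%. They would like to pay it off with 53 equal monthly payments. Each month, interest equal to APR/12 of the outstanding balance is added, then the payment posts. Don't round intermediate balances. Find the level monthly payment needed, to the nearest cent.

Monthly rate r = 17.9%/12 = 1.49167% = 0.0149167.
Level-payment amortization: P = B₀·r / (1 − (1+r)^(−n)) = 12800.00·0.0149167 / (1 − 1.01492^(−53)).
Denominator 1 − (1+r)^(−53) = 0.543763922.
P = 190.933 / 0.543763922 ≈ 351.13.

$351.13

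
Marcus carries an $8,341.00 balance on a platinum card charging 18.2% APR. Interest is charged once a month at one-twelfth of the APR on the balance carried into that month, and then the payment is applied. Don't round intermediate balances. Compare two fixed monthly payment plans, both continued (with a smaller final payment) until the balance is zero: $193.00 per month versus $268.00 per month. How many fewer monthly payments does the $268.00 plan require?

Monthly rate r = 18.2%/12 = 1.51667% = 0.0151667.
At $193.00/mo: n = ⌈−ln(1 − rB₀/P)/ln(1+r)⌉ = 71 payments (last $152.43); total interest = total paid − $8,341.00 = $5,321.43.
At $268.00/mo: 43 payments (last $116.33); total interest $3,031.33.
Payments saved = 71 − 43 = 28.

28 fewer payments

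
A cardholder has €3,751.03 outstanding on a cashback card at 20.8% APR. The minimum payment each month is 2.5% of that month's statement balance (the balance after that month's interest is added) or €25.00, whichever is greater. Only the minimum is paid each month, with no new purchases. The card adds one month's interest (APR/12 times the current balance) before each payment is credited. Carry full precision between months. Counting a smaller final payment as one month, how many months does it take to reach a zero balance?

232 months

Monthly rate r = 20.8%/12 = 1.73333% = 0.0173333.
While 2.5% of the post-interest balance exceeds €25.00, each month B ← (B·(1+r))·(1 − 0.025), i.e. B shrinks by the factor (1+r)·0.975 = 0.9919.
This holds for months 1–165. Entering month 166 the balance is €980.29; 2.5% of the post-interest balance is now below €25.00, so the flat €25.00 minimum applies from here.
From month 166 a fixed €25.00 at rate r clears €980.29 in 67 more payments. Total: 165 + 67 = 232 months.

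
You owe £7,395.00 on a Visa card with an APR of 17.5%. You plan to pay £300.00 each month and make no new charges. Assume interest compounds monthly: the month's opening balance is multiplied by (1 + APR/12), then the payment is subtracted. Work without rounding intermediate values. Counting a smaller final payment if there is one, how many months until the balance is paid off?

31 months

Monthly rate r = 17.5%/12 = 1.45833% = 0.0145833.
Recurrence: B ← B·(1+r) − £300.00.
Month 1: interest £107.84; balance after payment £7,202.84.
Month 2: interest £105.04; balance after payment £7,007.89.
Closed form: n = −ln(1 − rB₀/P)/ln(1+r) = −ln(0.64052)/ln(1.01458) ≈ 30.769, so the balance reaches zero during payment 31.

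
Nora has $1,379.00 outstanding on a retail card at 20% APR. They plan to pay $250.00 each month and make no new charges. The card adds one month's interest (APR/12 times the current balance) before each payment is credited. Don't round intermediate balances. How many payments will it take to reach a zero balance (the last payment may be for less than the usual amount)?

6 months

Monthly rate r = 20%/12 = 1.66667% = 0.0166667.
Recurrence: B ← B·(1+r) − $250.00.
Month 1: interest $22.98; balance after payment $1,151.98.
Month 2: interest $19.20; balance after payment $921.18.
Month 3: interest $15.35; balance after payment $686.54.
Month 4: interest $11.44; balance after payment $447.98.
Month 5: interest $7.47; balance after payment $205.44.
Month 6: interest $3.42; balance after payment $0.00.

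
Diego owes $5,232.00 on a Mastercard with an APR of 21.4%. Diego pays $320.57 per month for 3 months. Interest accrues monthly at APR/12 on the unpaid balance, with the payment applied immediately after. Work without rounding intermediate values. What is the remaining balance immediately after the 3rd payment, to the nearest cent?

$4,537.97

Monthly rate r = 21.4%/12 = 1.78333% = 0.0178333.
Each month: B ← B·(1+r) − $320.57.
Month 1: interest $93.30; balance after payment $5,004.73.
Month 2: interest $89.25; balance after payment $4,773.42.
Month 3: interest $85.13; balance after payment $4,537.97.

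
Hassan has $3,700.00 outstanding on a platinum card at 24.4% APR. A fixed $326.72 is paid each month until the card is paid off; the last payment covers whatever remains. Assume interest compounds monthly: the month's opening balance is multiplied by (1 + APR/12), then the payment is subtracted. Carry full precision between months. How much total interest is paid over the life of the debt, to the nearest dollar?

$548

Monthly rate r = 24.4%/12 = 2.03333% = 0.0203333.
Payoff takes n = ⌈−ln(1 − rB₀/P)/ln(1+r)⌉ = ⌈13.002⌉ = 14 payments; the last is $0.52.
Total paid = 13·$326.72 + $0.52 = $4,247.88.
Total interest = total paid − principal = $4,247.88 − $3,700.00 = $547.88.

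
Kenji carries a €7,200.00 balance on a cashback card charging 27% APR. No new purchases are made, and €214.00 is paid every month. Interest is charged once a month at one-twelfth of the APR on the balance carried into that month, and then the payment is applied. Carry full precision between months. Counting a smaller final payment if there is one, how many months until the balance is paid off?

64 months

Monthly rate r = 27%/12 = 2.25% = 0.0225.
Recurrence: B ← B·(1+r) − €214.00.
Month 1: interest €162.00; balance after payment €7,148.00.
Month 2: interest €160.83; balance after payment €7,094.83.
Closed form: n = −ln(1 − rB₀/P)/ln(1+r) = −ln(0.24299)/ln(1.0225) ≈ 63.582, so the balance reaches zero during payment 64.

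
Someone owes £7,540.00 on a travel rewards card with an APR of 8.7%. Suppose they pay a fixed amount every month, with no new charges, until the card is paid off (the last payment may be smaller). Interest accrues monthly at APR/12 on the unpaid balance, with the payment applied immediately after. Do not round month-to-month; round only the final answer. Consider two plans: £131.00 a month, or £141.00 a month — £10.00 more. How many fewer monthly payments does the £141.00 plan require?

Monthly rate r = 8.7%/12 = 0.725% = 0.00725.
At £131.00/mo: n = ⌈−ln(1 − rB₀/P)/ln(1+r)⌉ = 75 payments (last £99.85); total interest = total paid − £7,540.00 = £2,253.85.
At £141.00/mo: 68 payments (last £127.45); total interest £2,034.45.
Payments saved = 75 − 68 = 7.

7 fewer payments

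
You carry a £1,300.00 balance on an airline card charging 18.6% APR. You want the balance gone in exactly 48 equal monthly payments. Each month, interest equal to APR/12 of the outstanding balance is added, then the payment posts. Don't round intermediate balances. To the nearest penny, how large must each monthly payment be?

£38.60

Monthly rate r = 18.6%/12 = 1.55% = 0.0155.
Level-payment amortization: P = B₀·r / (1 − (1+r)^(−n)) = 1300.00·0.0155 / (1 − 1.0155^(−48)).
Denominator 1 − (1+r)^(−48) = 0.522070907.
P = 20.15 / 0.522070907 ≈ 38.60.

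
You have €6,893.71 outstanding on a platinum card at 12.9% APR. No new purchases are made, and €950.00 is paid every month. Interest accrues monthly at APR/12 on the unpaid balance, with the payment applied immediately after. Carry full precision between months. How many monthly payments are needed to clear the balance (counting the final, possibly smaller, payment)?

Monthly rate r = 12.9%/12 = 1.075% = 0.01075.
Recurrence: B ← B·(1+r) − €950.00.
Month 1: interest €74.11; balance after payment €6,017.82.
Month 2: interest €64.69; balance after payment €5,132.51.
Closed form: n = −ln(1 − rB₀/P)/ln(1+r) = −ln(0.92199)/ln(1.01075) ≈ 7.596, so the balance reaches zero during payment 8.

8 months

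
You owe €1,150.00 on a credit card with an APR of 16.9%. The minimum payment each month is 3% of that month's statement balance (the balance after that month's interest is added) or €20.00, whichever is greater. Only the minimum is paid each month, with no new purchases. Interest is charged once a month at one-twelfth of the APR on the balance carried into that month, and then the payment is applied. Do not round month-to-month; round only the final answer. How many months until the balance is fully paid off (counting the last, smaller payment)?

Monthly rate r = 16.9%/12 = 1.40833% = 0.0140833.
While 3% of the post-interest balance exceeds €20.00, each month B ← (B·(1+r))·(1 − 0.03), i.e. B shrinks by the factor (1+r)·0.97 = 0.98366.
This holds for months 1–34. Entering month 35 the balance is €656.81; 3% of the post-interest balance is now below €20.00, so the flat €20.00 minimum applies from here.
From month 35 a fixed €20.00 at rate r clears €656.81 in 45 more payments. Total: 34 + 45 = 79 months.

79 months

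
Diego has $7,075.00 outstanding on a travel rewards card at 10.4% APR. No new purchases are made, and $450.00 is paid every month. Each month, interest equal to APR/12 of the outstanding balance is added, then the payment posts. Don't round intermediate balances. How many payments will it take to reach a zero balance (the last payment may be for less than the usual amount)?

17 payments

Monthly rate r = 10.4%/12 = 0.866667% = 0.00866667.
Recurrence: B ← B·(1+r) − $450.00.
Month 1: interest $61.32; balance after payment $6,686.32.
Month 2: interest $57.95; balance after payment $6,294.26.
Closed form: n = −ln(1 − rB₀/P)/ln(1+r) = −ln(0.86374)/ln(1.00867) ≈ 16.975, so the balance reaches zero during payment 17.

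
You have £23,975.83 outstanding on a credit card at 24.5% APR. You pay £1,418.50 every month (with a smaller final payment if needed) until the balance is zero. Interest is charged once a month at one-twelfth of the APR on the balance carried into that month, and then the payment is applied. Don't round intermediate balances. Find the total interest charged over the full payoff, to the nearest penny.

Monthly rate r = 24.5%/12 = 2.04167% = 0.0204167.
Payoff takes n = ⌈−ln(1 − rB₀/P)/ln(1+r)⌉ = ⌈20.942⌉ = 21 payments; the last is £1,336.59.
Total paid = 20·£1,418.50 + £1,336.59 = £29,706.59.
Total interest = total paid − principal = £29,706.59 − £23,975.83 = £5,730.76.

£5,730.76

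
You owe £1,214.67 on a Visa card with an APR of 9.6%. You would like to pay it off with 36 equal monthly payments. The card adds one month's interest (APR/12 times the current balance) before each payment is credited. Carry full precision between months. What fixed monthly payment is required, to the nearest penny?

£38.97

Monthly rate r = 9.6%/12 = 0.8% = 0.008.
Level-payment amortization: P = B₀·r / (1 − (1+r)^(−n)) = 1214.67·0.008 / (1 − 1.008^(−36)).
Denominator 1 − (1+r)^(−36) = 0.249378769.
P = 9.71736 / 0.249378769 ≈ 38.97.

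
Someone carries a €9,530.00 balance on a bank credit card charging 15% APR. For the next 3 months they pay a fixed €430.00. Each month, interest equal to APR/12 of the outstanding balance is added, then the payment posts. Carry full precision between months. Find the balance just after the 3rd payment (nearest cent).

€8,585.67

Monthly rate r = 15%/12 = 1.25% = 0.0125.
Each month: B ← B·(1+r) − €430.00.
Month 1: interest €119.12; balance after payment €9,219.12.
Month 2: interest €115.24; balance after payment €8,904.36.
Month 3: interest €111.30; balance after payment €8,585.67.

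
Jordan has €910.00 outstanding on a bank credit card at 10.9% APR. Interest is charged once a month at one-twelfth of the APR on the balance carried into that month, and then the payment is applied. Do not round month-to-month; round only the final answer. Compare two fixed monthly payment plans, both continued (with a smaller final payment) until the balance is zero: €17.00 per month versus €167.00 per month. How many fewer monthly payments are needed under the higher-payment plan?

68 fewer payments

Monthly rate r = 10.9%/12 = 0.908333% = 0.00908333.
At €17.00/mo: n = ⌈−ln(1 − rB₀/P)/ln(1+r)⌉ = 74 payments (last €11.07); total interest = total paid − €910.00 = €342.07.
At €167.00/mo: 6 payments (last €102.70); total interest €27.70.
Payments saved = 74 − 6 = 68.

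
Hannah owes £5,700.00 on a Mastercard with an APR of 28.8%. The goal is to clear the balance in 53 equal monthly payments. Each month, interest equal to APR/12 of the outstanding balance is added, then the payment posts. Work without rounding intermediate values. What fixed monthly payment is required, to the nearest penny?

£191.20

Monthly rate r = 28.8%/12 = 2.4% = 0.024.
Level-payment amortization: P = B₀·r / (1 − (1+r)^(−n)) = 5700.00·0.024 / (1 − 1.024^(−53)).
Denominator 1 − (1+r)^(−53) = 0.71548688.
P = 136.8 / 0.71548688 ≈ 191.20.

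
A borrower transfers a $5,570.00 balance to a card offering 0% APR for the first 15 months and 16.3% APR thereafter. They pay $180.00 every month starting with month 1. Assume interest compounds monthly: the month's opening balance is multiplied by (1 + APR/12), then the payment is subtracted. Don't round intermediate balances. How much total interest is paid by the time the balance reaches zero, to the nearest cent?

Promo months 1–15 at r₀ = 0%/12 = 0; months 16+ at r₁ = 16.3%/12 = 0.0135833.
After month 15 (no interest yet): B = $5,570.00 − 15·$180.00 = $2,870.00.
Then at r₁ with $180.00/mo: n₂ = −ln(1 − r₁·B/P)/ln(1+r₁) ≈ 18.09 → 19 more payments.
Total paid = 33·$180.00 + $16.52 = $5,956.52; interest = $5,956.52 − $5,570.00 = $386.52.

$386.52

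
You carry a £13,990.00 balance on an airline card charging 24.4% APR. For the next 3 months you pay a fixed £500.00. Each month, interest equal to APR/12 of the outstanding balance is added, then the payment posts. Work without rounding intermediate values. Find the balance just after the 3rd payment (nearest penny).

£13,330.15

Monthly rate r = 24.4%/12 = 2.03333% = 0.0203333.
Each month: B ← B·(1+r) − £500.00.
Month 1: interest £284.46; balance after payment £13,774.46.
Month 2: interest £280.08; balance after payment £13,554.54.
Month 3: interest £275.61; balance after payment £13,330.15.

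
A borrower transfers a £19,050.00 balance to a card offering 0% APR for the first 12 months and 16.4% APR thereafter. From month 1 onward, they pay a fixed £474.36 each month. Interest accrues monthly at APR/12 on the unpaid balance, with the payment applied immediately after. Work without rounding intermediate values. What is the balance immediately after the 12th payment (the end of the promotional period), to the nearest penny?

£13,357.68

Promo months 1–12 at r₀ = 0%/12 = 0; months 13+ at r₁ = 16.4%/12 = 0.0136667.
After month 12 (no interest yet): B = £19,050.00 − 12·£474.36 = £13,357.68.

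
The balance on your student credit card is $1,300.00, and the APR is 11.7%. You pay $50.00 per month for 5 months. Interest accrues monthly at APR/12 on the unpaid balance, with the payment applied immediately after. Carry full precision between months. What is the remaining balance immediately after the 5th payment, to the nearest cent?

$1,109.70

Monthly rate r = 11.7%/12 = 0.975% = 0.00975.
Each month: B ← B·(1+r) − $50.00.
Month 1: interest $12.68; balance after payment $1,262.67.
Month 2: interest $12.31; balance after payment $1,224.99.
Month 3: interest $11.94; balance after payment $1,186.93.
Month 4: interest $11.57; balance after payment $1,148.50.
Month 5: interest $11.20; balance after payment $1,109.70.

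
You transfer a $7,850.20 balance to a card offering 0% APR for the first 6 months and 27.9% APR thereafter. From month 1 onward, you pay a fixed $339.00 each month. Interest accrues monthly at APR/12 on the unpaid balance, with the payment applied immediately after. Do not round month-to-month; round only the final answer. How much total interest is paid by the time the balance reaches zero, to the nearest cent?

$1,691.66

Promo months 1–6 at r₀ = 0%/12 = 0; months 7+ at r₁ = 27.9%/12 = 0.02325.
After month 6 (no interest yet): B = $7,850.20 − 6·$339.00 = $5,816.20.
Then at r₁ with $339.00/mo: n₂ = −ln(1 − r₁·B/P)/ln(1+r₁) ≈ 22.15 → 23 more payments.
Total paid = 28·$339.00 + $49.86 = $9,541.86; interest = $9,541.86 − $7,850.20 = $1,691.66.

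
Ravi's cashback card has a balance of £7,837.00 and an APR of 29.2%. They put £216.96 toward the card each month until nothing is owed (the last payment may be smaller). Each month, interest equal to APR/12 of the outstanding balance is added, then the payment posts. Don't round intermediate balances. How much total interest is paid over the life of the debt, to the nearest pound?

£11,220

Monthly rate r = 29.2%/12 = 2.43333% = 0.0243333.
Payoff takes n = ⌈−ln(1 − rB₀/P)/ln(1+r)⌉ = ⌈87.833⌉ = 88 payments; the last is £181.07.
Total paid = 87·£216.96 + £181.07 = £19,056.59.
Total interest = total paid − principal = £19,056.59 − £7,837.00 = £11,219.59.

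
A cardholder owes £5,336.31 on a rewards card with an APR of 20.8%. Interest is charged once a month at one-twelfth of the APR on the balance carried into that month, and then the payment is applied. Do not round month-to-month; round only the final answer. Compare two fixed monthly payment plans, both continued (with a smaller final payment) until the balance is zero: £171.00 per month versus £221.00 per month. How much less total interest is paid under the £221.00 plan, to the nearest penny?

Monthly rate r = 20.8%/12 = 1.73333% = 0.0173333.
At £171.00/mo: n = ⌈−ln(1 − rB₀/P)/ln(1+r)⌉ = 46 payments (last £52.03); total interest = total paid − £5,336.31 = £2,410.72.
At £221.00/mo: 32 payments (last £122.30); total interest £1,636.99.
Interest saved = £2,410.72 − £1,636.99 = £773.73.

£773.73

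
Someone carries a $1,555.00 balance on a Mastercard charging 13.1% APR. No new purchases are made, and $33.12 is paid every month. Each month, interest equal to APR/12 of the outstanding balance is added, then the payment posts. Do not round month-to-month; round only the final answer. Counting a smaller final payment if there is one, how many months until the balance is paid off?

Monthly rate r = 13.1%/12 = 1.09167% = 0.0109167.
Recurrence: B ← B·(1+r) − $33.12.
Month 1: interest $16.98; balance after payment $1,538.86.
Month 2: interest $16.80; balance after payment $1,522.53.
Closed form: n = −ln(1 − rB₀/P)/ln(1+r) = −ln(0.48746)/ln(1.01092) ≈ 66.180, so the balance reaches zero during payment 67.

67 months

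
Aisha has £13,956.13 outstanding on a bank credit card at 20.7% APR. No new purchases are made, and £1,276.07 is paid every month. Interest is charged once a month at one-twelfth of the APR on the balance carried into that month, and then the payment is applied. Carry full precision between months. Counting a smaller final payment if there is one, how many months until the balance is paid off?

Monthly rate r = 20.7%/12 = 1.725% = 0.01725.
Recurrence: B ← B·(1+r) − £1,276.07.
Month 1: interest £240.74; balance after payment £12,920.80.
Month 2: interest £222.88; balance after payment £11,867.62.
Closed form: n = −ln(1 − rB₀/P)/ln(1+r) = −ln(0.81134)/ln(1.01725) ≈ 12.224, so the balance reaches zero during payment 13.

13 payments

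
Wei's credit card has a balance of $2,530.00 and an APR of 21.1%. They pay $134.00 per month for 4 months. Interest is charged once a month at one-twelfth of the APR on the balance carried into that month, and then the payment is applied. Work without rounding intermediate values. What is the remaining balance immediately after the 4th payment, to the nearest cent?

Monthly rate r = 21.1%/12 = 1.75833% = 0.0175833.
Each month: B ← B·(1+r) − $134.00.
Month 1: interest $44.49; balance after payment $2,440.49.
Month 2: interest $42.91; balance after payment $2,349.40.
Month 3: interest $41.31; balance after payment $2,256.71.
Month 4: interest $39.68; balance after payment $2,162.39.

$2,162.39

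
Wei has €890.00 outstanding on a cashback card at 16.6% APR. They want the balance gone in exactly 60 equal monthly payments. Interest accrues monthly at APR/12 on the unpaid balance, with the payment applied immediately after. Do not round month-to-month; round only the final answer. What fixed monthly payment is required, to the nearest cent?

€21.93

Monthly rate r = 16.6%/12 = 1.38333% = 0.0138333.
Level-payment amortization: P = B₀·r / (1 − (1+r)^(−n)) = 890.00·0.0138333 / (1 − 1.01383^(−60)).
Denominator 1 − (1+r)^(−60) = 0.561463208.
P = 12.3117 / 0.561463208 ≈ 21.93.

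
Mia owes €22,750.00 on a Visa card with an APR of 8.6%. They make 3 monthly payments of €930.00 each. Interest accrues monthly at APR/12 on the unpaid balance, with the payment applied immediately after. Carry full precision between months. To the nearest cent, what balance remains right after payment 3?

€20,432.60

Monthly rate r = 8.6%/12 = 0.716667% = 0.00716667.
Each month: B ← B·(1+r) − €930.00.
Month 1: interest €163.04; balance after payment €21,983.04.
Month 2: interest €157.55; balance after payment €21,210.59.
Month 3: interest €152.01; balance after payment €20,432.60.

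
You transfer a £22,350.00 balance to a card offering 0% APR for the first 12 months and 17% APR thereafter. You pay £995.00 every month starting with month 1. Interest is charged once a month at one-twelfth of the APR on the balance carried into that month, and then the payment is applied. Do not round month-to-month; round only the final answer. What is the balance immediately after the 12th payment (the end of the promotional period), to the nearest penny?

£10,410.00

Promo months 1–12 at r₀ = 0%/12 = 0; months 13+ at r₁ = 17%/12 = 0.0141667.
After month 12 (no interest yet): B = £22,350.00 − 12·£995.00 = £10,410.00.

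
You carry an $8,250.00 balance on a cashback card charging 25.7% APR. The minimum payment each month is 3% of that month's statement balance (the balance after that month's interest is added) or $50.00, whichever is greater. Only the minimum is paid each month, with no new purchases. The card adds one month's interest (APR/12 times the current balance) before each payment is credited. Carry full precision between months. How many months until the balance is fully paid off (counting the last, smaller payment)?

232 months

Monthly rate r = 25.7%/12 = 2.14167% = 0.0214167.
While 3% of the post-interest balance exceeds $50.00, each month B ← (B·(1+r))·(1 − 0.03), i.e. B shrinks by the factor (1+r)·0.97 = 0.99077.
This holds for months 1–175. Entering month 176 the balance is $1,629.38; 3% of the post-interest balance is now below $50.00, so the flat $50.00 minimum applies from here.
From month 176 a fixed $50.00 at rate r clears $1,629.38 in 57 more payments. Total: 175 + 57 = 232 months.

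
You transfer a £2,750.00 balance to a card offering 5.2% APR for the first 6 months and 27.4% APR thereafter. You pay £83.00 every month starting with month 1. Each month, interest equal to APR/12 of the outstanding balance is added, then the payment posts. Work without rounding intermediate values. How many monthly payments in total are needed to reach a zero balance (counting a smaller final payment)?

Promo months 1–6 at r₀ = 5.2%/12 = 0.00433333; months 7+ at r₁ = 27.4%/12 = 0.0228333.
After month 6: iterate B ← B·(1+r₀) − £83.00 for 6 months → £2,318.85.
Then at r₁ with £83.00/mo: n₂ = −ln(1 − r₁·B/P)/ln(1+r₁) ≈ 45.00 → 45 more payments.

51 payments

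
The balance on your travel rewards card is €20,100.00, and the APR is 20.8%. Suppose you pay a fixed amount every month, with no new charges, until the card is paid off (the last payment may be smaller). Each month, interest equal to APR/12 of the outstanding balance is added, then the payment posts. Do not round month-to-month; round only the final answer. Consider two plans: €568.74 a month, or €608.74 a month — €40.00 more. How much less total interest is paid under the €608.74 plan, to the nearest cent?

€1,293.79

Monthly rate r = 20.8%/12 = 1.73333% = 0.0173333.
At €568.74/mo: n = ⌈−ln(1 − rB₀/P)/ln(1+r)⌉ = 56 payments (last €102.86); total interest = total paid − €20,100.00 = €11,283.56.
At €608.74/mo: 50 payments (last €261.51); total interest €9,989.77.
Interest saved = €11,283.56 − €9,989.77 = €1,293.79.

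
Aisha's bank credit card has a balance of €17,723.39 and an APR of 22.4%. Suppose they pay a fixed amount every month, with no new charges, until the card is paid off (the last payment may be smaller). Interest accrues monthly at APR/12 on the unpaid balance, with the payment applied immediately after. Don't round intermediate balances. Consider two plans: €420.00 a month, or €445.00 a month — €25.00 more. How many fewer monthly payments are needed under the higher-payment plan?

Monthly rate r = 22.4%/12 = 1.86667% = 0.0186667.
At €420.00/mo: n = ⌈−ln(1 − rB₀/P)/ln(1+r)⌉ = 84 payments (last €335.22); total interest = total paid − €17,723.39 = €17,471.83.
At €445.00/mo: 74 payments (last €249.78); total interest €15,011.39.
Payments saved = 84 − 74 = 10.

10 fewer payments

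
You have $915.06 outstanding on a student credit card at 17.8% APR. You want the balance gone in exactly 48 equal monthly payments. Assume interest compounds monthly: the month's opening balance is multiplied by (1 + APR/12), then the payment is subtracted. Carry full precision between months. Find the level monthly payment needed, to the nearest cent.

Monthly rate r = 17.8%/12 = 1.48333% = 0.0148333.
Level-payment amortization: P = B₀·r / (1 − (1+r)^(−n)) = 915.06·0.0148333 / (1 − 1.01483^(−48)).
Denominator 1 − (1+r)^(−48) = 0.506765707.
P = 13.5734 / 0.506765707 ≈ 26.78.

$26.78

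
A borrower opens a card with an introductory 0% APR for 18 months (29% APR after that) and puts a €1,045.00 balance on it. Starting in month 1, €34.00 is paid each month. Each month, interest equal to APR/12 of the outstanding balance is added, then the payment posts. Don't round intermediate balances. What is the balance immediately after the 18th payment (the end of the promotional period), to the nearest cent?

Promo months 1–18 at r₀ = 0%/12 = 0; months 19+ at r₁ = 29%/12 = 0.0241667.
After month 18 (no interest yet): B = €1,045.00 − 18·€34.00 = €433.00.

€433.00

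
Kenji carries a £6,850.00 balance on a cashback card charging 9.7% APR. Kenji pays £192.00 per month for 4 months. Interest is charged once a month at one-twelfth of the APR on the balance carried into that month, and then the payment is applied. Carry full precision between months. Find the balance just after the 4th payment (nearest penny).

Monthly rate r = 9.7%/12 = 0.808333% = 0.00808333.
Each month: B ← B·(1+r) − £192.00.
Month 1: interest £55.37; balance after payment £6,713.37.
Month 2: interest £54.27; balance after payment £6,575.64.
Month 3: interest £53.15; balance after payment £6,436.79.
Month 4: interest £52.03; balance after payment £6,296.82.

£6,296.82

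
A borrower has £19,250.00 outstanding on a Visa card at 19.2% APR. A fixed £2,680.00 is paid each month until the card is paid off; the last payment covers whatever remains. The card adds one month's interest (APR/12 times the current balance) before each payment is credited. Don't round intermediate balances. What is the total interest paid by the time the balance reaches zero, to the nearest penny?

Monthly rate r = 19.2%/12 = 1.6% = 0.016.
Payoff takes n = ⌈−ln(1 − rB₀/P)/ln(1+r)⌉ = ⌈7.691⌉ = 8 payments; the last is £1,856.65.
Total paid = 7·£2,680.00 + £1,856.65 = £20,616.65.
Total interest = total paid − principal = £20,616.65 − £19,250.00 = £1,366.65.

£1,366.65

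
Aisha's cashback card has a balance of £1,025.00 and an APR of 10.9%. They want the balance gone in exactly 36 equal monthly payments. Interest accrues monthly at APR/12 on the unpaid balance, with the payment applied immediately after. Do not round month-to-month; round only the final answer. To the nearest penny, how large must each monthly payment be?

£33.51

Monthly rate r = 10.9%/12 = 0.908333% = 0.00908333.
Level-payment amortization: P = B₀·r / (1 − (1+r)^(−n)) = 1025.00·0.00908333 / (1 − 1.00908^(−36)).
Denominator 1 − (1+r)^(−36) = 0.277851012.
P = 9.31042 / 0.277851012 ≈ 33.51.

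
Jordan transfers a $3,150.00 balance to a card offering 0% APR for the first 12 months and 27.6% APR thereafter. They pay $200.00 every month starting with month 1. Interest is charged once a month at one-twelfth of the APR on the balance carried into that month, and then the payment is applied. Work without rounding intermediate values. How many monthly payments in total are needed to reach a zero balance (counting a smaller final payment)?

16 payments

Promo months 1–12 at r₀ = 0%/12 = 0; months 13+ at r₁ = 27.6%/12 = 0.023.
After month 12 (no interest yet): B = $3,150.00 − 12·$200.00 = $750.00.
Then at r₁ with $200.00/mo: n₂ = −ln(1 − r₁·B/P)/ln(1+r₁) ≈ 3.97 → 4 more payments.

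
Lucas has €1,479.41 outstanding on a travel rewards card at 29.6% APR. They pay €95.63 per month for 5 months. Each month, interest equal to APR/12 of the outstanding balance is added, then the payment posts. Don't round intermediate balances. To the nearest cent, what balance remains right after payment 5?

€1,168.77

Monthly rate r = 29.6%/12 = 2.46667% = 0.0246667.
Each month: B ← B·(1+r) − €95.63.
Month 1: interest €36.49; balance after payment €1,420.27.
Month 2: interest €35.03; balance after payment €1,359.68.
Month 3: interest €33.54; balance after payment €1,297.58.
Month 4: interest €32.01; balance after payment €1,233.96.
Month 5: interest €30.44; balance after payment €1,168.77.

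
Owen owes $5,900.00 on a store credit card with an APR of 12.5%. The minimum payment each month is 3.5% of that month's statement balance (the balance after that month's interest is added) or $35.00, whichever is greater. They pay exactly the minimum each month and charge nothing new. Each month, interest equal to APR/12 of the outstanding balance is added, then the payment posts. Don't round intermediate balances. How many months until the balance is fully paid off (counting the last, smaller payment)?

105 months

Monthly rate r = 12.5%/12 = 1.04167% = 0.0104167.
While 3.5% of the post-interest balance exceeds $35.00, each month B ← (B·(1+r))·(1 − 0.035), i.e. B shrinks by the factor (1+r)·0.965 = 0.97505.
This holds for months 1–71. Entering month 72 the balance is $981.36; 3.5% of the post-interest balance is now below $35.00, so the flat $35.00 minimum applies from here.
From month 72 a fixed $35.00 at rate r clears $981.36 in 34 more payments. Total: 71 + 34 = 105 months.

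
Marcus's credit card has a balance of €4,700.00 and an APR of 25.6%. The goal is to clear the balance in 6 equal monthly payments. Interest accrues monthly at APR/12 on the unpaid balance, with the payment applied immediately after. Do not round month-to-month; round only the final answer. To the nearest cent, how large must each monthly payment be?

Monthly rate r = 25.6%/12 = 2.13333% = 0.0213333.
Level-payment amortization: P = B₀·r / (1 − (1+r)^(−n)) = 4700.00·0.0213333 / (1 − 1.02133^(−6)).
Denominator 1 − (1+r)^(−6) = 0.118961346.
P = 100.267 / 0.118961346 ≈ 842.85.

€842.85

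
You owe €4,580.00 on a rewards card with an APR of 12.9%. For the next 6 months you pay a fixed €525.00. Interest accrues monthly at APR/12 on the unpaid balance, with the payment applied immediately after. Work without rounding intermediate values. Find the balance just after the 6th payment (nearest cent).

€1,647.58

Monthly rate r = 12.9%/12 = 1.075% = 0.01075.
Each month: B ← B·(1+r) − €525.00.
Month 1: interest €49.24; balance after payment €4,104.23.
Month 2: interest €44.12; balance after payment €3,623.36.
Month 3: interest €38.95; balance after payment €3,137.31.
Month 4: interest €33.73; balance after payment €2,646.03.
Month 5: interest €28.44; balance after payment €2,149.48.
Month 6: interest €23.11; balance after payment €1,647.58.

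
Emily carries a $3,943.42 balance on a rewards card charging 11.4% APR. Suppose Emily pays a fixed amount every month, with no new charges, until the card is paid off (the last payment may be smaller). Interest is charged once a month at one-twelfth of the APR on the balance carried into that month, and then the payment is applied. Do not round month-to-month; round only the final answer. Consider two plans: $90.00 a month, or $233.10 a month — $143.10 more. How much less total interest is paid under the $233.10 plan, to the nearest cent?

Monthly rate r = 11.4%/12 = 0.95% = 0.0095.
At $90.00/mo: n = ⌈−ln(1 − rB₀/P)/ln(1+r)⌉ = 57 payments (last $83.73); total interest = total paid − $3,943.42 = $1,180.31.
At $233.10/mo: 19 payments (last $123.82); total interest $376.20.
Interest saved = $1,180.31 − $376.20 = $804.11.

$804.11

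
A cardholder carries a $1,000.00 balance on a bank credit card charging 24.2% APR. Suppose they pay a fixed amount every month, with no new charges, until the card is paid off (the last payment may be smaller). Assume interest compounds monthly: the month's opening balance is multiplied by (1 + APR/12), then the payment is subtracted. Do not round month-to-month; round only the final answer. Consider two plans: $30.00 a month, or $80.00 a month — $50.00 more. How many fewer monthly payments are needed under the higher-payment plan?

Monthly rate r = 24.2%/12 = 2.01667% = 0.0201667.
At $30.00/mo: n = ⌈−ln(1 − rB₀/P)/ln(1+r)⌉ = 56 payments (last $26.01); total interest = total paid − $1,000.00 = $676.01.
At $80.00/mo: 15 payments (last $44.03); total interest $164.03.
Payments saved = 56 − 15 = 41.

41 fewer payments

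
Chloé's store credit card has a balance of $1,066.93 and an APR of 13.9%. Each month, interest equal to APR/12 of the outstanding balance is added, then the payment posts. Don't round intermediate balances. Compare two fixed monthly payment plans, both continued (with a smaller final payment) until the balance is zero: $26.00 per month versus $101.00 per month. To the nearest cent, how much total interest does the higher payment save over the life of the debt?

Monthly rate r = 13.9%/12 = 1.15833% = 0.0115833.
At $26.00/mo: n = ⌈−ln(1 − rB₀/P)/ln(1+r)⌉ = 57 payments (last $0.11); total interest = total paid − $1,066.93 = $389.18.
At $101.00/mo: 12 payments (last $33.78); total interest $77.85.
Interest saved = $389.18 − $77.85 = $311.33.

$311.33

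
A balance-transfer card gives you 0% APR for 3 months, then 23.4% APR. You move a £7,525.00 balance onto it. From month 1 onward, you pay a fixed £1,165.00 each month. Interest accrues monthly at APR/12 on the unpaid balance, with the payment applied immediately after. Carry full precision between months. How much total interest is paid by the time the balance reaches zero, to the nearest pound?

£186

Promo months 1–3 at r₀ = 0%/12 = 0; months 4+ at r₁ = 23.4%/12 = 0.0195.
After month 3 (no interest yet): B = £7,525.00 − 3·£1,165.00 = £4,030.00.
Then at r₁ with £1,165.00/mo: n₂ = −ln(1 − r₁·B/P)/ln(1+r₁) ≈ 3.62 → 4 more payments.
Total paid = 6·£1,165.00 + £720.57 = £7,710.57; interest = £7,710.57 − £7,525.00 = £185.57.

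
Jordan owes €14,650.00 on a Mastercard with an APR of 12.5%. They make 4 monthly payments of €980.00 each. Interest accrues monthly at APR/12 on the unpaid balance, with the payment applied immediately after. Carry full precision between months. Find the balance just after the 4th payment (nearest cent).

€11,288.34

Monthly rate r = 12.5%/12 = 1.04167% = 0.0104167.
Each month: B ← B·(1+r) − €980.00.
Month 1: interest €152.60; balance after payment €13,822.60.
Month 2: interest €143.99; balance after payment €12,986.59.
Month 3: interest €135.28; balance after payment €12,141.87.
Month 4: interest €126.48; balance after payment €11,288.34.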